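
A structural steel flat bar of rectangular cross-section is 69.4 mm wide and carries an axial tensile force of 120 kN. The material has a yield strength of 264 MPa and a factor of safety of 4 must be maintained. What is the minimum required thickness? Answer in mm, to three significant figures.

t = 26.2 mm

σ_allow = 264/4 = 66.00 MPa.
Required area A = F/σ_allow = 120000/66.00 = 1818 mm².
t = A/w = 1818/69.4 = 26.20 mm.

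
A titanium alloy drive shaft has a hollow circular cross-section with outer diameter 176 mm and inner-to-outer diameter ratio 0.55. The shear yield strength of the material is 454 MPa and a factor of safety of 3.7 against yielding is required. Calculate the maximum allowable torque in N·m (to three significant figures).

τ_allow = 454/3.7 = 122.7 MPa.
For a hollow shaft T_allow = τ_allow·πd_o³(1−k⁴)/16 with 1−k⁴ = 0.9085, so πd_o³(1−k⁴)/16 = 972500 mm³.
T_allow = 122.7×972500 = 1.193×10^8 N·mm = 119300 N·m.

T_allow = 1.19×10^5 N·m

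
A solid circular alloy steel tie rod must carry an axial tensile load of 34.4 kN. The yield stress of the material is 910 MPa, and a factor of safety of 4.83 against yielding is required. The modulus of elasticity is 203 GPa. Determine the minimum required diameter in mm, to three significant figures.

d = 15.2 mm

Allowable stress σ_allow = 910/4.83 = 188.4 MPa.
Required area A = F/σ_allow = 34400/188.4 = 182.6 mm².
A = πd²/4 → d = √(4A/π) = 15.25 mm.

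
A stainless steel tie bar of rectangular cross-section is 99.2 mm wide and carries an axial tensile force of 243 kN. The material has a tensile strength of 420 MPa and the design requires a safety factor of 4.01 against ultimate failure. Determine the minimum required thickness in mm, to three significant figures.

t = 23.4 mm

σ_allow = 420/4.01 = 104.7 MPa.
Required area A = F/σ_allow = 243000/104.7 = 2320 mm².
t = A/w = 2320/99.2 = 23.39 mm.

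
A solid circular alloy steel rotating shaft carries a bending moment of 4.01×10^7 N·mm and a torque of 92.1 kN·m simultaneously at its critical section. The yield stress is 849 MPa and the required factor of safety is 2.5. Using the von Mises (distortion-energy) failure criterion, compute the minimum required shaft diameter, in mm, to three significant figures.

d = 139 mm

σ_allow = σ_y/n = 849/2.5 = 339.6 MPa.
For a solid shaft σ_b = 32M/(πd³) and τ = 16T/(πd³), so the von Mises stress is σ' = (16/πd³)·√(4M²+3T²).
√(4M²+3T²) = √(4×(4.010×10^7)² + 3×(9.210×10^7)²) = 1.785×10^8 N·mm.
d³ = 16×1.785×10^8/(π×339.6) = 2.678×10^6 mm³.
d = 138.9 mm.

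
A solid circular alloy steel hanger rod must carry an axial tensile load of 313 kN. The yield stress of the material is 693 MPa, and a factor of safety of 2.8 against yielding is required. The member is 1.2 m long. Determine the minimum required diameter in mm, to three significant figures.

d = 40.1 mm

Allowable stress σ_allow = 693/2.8 = 247.5 MPa.
Required area A = F/σ_allow = 313000/247.5 = 1265 mm².
A = πd²/4 → d = √(4A/π) = 40.13 mm.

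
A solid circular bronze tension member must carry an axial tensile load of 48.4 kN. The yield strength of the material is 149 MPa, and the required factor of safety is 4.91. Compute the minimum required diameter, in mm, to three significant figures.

d = 45.1 mm

Allowable stress σ_allow = 149/4.91 = 30.35 MPa.
Required area A = F/σ_allow = 48400/30.35 = 1595 mm².
A = πd²/4 → d = √(4A/π) = 45.06 mm.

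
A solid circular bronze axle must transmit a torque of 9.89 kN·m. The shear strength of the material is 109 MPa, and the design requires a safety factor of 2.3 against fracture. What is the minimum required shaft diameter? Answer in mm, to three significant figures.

Allowable shear stress τ_allow = 109/2.3 = 47.39 MPa.
For a solid shaft τ = 16T/(πd³), so d³ = 16T/(π τ_allow) = 16×9890000/(π×47.39) = 1.063×10^6 mm³.
d = (1.063×10^6)^(1/3) = 102.1 mm.

d = 102 mm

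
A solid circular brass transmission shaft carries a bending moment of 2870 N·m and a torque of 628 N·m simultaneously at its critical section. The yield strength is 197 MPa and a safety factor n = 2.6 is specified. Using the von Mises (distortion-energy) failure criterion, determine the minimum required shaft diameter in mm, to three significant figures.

d = 73.2 mm

σ_allow = σ_y/n = 197/2.6 = 75.77 MPa.
For a solid shaft σ_b = 32M/(πd³) and τ = 16T/(πd³), so the von Mises stress is σ' = (16/πd³)·√(4M²+3T²).
√(4M²+3T²) = √(4×(2.870×10^6)² + 3×(628000)²) = 5.842×10^6 N·mm.
d³ = 16×5.842×10^6/(π×75.77) = 392700 mm³.
d = 73.23 mm.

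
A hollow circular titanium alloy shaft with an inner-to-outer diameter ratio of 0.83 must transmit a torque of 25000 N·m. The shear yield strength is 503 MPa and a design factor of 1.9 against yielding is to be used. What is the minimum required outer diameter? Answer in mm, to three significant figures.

d_o = 97.1 mm

τ_allow = 503/1.9 = 264.7 MPa.
For a hollow shaft τ = 16T/[πd_o³(1−k⁴)] with k = 0.83, so 1−k⁴ = 0.5254.
d_o³ = 16T/[π τ_allow (1−k⁴)] = 16×2.5000×10^7/(π×264.7×0.5254) = 915400 mm³.
d_o = 97.10 mm.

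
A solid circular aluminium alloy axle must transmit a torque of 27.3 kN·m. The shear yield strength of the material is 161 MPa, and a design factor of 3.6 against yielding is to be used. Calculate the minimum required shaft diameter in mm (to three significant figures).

d = 146 mm

Allowable shear stress τ_allow = 161/3.6 = 44.72 MPa.
For a solid shaft τ = 16T/(πd³), so d³ = 16T/(π τ_allow) = 16×2.7300×10^7/(π×44.72) = 3.109×10^6 mm³.
d = (3.109×10^6)^(1/3) = 145.9 mm.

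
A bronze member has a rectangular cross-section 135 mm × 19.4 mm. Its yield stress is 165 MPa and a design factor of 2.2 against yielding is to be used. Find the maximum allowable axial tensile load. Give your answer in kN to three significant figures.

F_allow = 196 kN

σ_allow = 165/2.2 = 75.00 MPa.
A = 135×19.4 = 2619 mm².
F_allow = σ_allow × A = 75.00×2619 = 196400 N.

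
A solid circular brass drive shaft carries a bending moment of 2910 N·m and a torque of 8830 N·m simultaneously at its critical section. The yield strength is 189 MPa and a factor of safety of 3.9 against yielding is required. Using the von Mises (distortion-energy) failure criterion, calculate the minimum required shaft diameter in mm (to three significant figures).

d = 120 mm

σ_allow = σ_y/n = 189/3.9 = 48.46 MPa.
For a solid shaft σ_b = 32M/(πd³) and τ = 16T/(πd³), so the von Mises stress is σ' = (16/πd³)·√(4M²+3T²).
√(4M²+3T²) = √(4×(2.910×10^6)² + 3×(8.830×10^6)²) = 1.636×10^7 N·mm.
d³ = 16×1.636×10^7/(π×48.46) = 1.720×10^6 mm³.
d = 119.8 mm.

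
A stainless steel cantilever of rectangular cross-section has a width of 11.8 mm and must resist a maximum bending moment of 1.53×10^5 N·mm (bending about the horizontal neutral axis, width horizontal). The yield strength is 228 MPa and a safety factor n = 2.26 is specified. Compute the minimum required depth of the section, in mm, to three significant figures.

σ_allow = 228/2.26 = 100.9 MPa.
For a rectangular section σ = 6M/(bh²), so h² = 6M/(b σ_allow) = 6×153000/(11.8×100.9) = 771.1 mm².
h = 27.77 mm.

h = 27.8 mm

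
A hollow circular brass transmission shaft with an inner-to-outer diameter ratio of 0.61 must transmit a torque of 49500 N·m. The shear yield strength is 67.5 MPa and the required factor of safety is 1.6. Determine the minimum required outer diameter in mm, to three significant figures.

τ_allow = 67.5/1.6 = 42.19 MPa.
For a hollow shaft τ = 16T/[πd_o³(1−k⁴)] with k = 0.61, so 1−k⁴ = 0.8615.
d_o³ = 16T/[π τ_allow (1−k⁴)] = 16×4.9500×10^7/(π×42.19×0.8615) = 6.936×10^6 mm³.
d_o = 190.7 mm.

d_o = 191 mm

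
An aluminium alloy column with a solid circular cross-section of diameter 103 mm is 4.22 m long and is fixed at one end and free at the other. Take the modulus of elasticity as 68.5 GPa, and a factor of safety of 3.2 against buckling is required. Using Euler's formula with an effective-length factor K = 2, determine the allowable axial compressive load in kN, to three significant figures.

P_allow = 16.4 kN

I = πd⁴/64 = π×103⁴/64 = 5.525×10^6 mm⁴.
Effective length L_e = KL = 2×4.22 m = 8440 mm.
Euler critical load P_cr = π²EI/L_e² = π²×68500×5.525×10^6/8440² = 52440 N.
P_allow = P_cr/n = 52440/3.2 = 16390 N.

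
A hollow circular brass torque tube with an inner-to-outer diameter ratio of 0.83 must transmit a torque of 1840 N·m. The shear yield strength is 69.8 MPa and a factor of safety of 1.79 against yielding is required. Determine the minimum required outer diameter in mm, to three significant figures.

d_o = 77.0 mm

τ_allow = 69.8/1.79 = 38.99 MPa.
For a hollow shaft τ = 16T/[πd_o³(1−k⁴)] with k = 0.83, so 1−k⁴ = 0.5254.
d_o³ = 16T/[π τ_allow (1−k⁴)] = 16×1840000/(π×38.99×0.5254) = 457400 mm³.
d_o = 77.05 mm.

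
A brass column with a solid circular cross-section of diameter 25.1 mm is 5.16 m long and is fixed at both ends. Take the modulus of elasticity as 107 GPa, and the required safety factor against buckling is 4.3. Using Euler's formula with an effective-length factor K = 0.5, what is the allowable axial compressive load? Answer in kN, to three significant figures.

I = πd⁴/64 = π×25.1⁴/64 = 19480 mm⁴.
Effective length L_e = KL = 0.5×5.16 m = 2580 mm.
Euler critical load P_cr = π²EI/L_e² = π²×107000×19480/2580² = 3091 N.
P_allow = P_cr/n = 3091/4.3 = 718.9 N.

P_allow = 0.719 kN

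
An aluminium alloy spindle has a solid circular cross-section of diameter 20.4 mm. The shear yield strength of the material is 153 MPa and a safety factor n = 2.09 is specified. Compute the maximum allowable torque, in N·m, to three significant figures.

T_allow = 122 N·m

τ_allow = 153/2.09 = 73.21 MPa.
For a solid shaft T_allow = τ_allow·πd³/16; πd³/16 = π×20.4³/16 = 1667 mm³.
T_allow = 73.21×1667 = 122000 N·mm = 122.0 N·m.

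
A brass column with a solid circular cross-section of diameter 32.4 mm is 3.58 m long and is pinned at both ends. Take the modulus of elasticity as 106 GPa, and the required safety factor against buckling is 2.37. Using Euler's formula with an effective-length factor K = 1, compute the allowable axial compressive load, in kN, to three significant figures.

P_allow = 1.86 kN

I = πd⁴/64 = π×32.4⁴/64 = 54090 mm⁴.
Effective length L_e = KL = 1×3.58 m = 3580 mm.
Euler critical load P_cr = π²EI/L_e² = π²×106000×54090/3580² = 4416 N.
P_allow = P_cr/n = 4416/2.37 = 1863 N.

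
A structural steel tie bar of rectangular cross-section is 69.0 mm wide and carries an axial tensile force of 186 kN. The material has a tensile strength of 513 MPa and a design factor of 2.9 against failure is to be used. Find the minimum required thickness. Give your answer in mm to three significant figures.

t = 15.2 mm

σ_allow = 513/2.9 = 176.9 MPa.
Required area A = F/σ_allow = 186000/176.9 = 1051 mm².
t = A/w = 1051/69.0 = 15.24 mm.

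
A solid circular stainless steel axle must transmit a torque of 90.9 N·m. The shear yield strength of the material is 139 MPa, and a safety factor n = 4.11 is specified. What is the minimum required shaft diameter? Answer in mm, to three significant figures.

Allowable shear stress τ_allow = 139/4.11 = 33.82 MPa.
For a solid shaft τ = 16T/(πd³), so d³ = 16T/(π τ_allow) = 16×90900/(π×33.82) = 13690 mm³.
d = (13690)^(1/3) = 23.92 mm.

d = 23.9 mm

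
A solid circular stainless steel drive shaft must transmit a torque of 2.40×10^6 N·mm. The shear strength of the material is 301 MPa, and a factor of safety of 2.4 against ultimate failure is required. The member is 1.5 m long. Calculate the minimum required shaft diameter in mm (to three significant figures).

d = 46.0 mm

Allowable shear stress τ_allow = 301/2.4 = 125.4 MPa.
For a solid shaft τ = 16T/(πd³), so d³ = 16T/(π τ_allow) = 16×2400000/(π×125.4) = 97460 mm³.
d = (97460)^(1/3) = 46.02 mm.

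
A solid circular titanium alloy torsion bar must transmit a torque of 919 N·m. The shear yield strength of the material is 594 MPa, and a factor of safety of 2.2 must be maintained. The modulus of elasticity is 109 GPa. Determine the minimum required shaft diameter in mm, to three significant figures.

d = 25.9 mm

Allowable shear stress τ_allow = 594/2.2 = 270.0 MPa.
For a solid shaft τ = 16T/(πd³), so d³ = 16T/(π τ_allow) = 16×919000/(π×270.0) = 17330 mm³.
d = (17330)^(1/3) = 25.88 mm.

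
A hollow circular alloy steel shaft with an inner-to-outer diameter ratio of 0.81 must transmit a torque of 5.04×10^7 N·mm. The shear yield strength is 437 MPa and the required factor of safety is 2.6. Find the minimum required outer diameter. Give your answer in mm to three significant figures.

d_o = 139 mm

τ_allow = 437/2.6 = 168.1 MPa.
For a hollow shaft τ = 16T/[πd_o³(1−k⁴)] with k = 0.81, so 1−k⁴ = 0.5695.
d_o³ = 16T/[π τ_allow (1−k⁴)] = 16×5.0400×10^7/(π×168.1×0.5695) = 2.681×10^6 mm³.
d_o = 138.9 mm.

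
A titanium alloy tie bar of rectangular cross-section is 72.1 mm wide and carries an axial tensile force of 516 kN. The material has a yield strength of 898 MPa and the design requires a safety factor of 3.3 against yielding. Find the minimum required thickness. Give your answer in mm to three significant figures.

σ_allow = 898/3.3 = 272.1 MPa.
Required area A = F/σ_allow = 516000/272.1 = 1896 mm².
t = A/w = 1896/72.1 = 26.30 mm.

t = 26.3 mm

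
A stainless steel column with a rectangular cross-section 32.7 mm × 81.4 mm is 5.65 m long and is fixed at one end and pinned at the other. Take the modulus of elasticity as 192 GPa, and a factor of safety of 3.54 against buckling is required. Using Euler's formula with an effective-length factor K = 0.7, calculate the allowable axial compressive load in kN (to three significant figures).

P_allow = 8.12 kN

Buckling occurs about the weak axis: I_min = h·b³/12 = 81.4×32.7³/12 = 237200 mm⁴ (b = 32.7 mm is the smaller dimension).
Effective length L_e = KL = 0.7×5.65 m = 3955 mm.
Euler critical load P_cr = π²EI/L_e² = π²×192000×237200/3955² = 28730 N.
P_allow = P_cr/n = 28730/3.54 = 8117 N.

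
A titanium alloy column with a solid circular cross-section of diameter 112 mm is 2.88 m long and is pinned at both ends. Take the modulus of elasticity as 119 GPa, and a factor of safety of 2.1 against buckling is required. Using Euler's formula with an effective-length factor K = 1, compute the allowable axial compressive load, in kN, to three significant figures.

P_allow = 521 kN

I = πd⁴/64 = π×112⁴/64 = 7.724×10^6 mm⁴.
Effective length L_e = KL = 1×2.88 m = 2880 mm.
Euler critical load P_cr = π²EI/L_e² = π²×119000×7.724×10^6/2880² = 1.094×10^6 N.
P_allow = P_cr/n = 1.094×10^6/2.1 = 520800 N.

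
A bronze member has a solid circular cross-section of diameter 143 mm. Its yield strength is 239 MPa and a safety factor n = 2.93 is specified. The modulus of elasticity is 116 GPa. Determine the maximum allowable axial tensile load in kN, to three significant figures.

σ_allow = 239/2.93 = 81.57 MPa.
A = πd²/4 = π×143²/4 = 16060 mm².
F_allow = σ_allow × A = 81.57×16060 = 1.310×10^6 N.

F_allow = 1310 kN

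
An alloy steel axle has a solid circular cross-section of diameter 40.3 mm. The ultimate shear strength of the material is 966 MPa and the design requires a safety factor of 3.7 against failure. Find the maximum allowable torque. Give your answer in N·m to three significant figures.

T_allow = 3360 N·m

τ_allow = 966/3.7 = 261.1 MPa.
For a solid shaft T_allow = τ_allow·πd³/16; πd³/16 = π×40.3³/16 = 12850 mm³.
T_allow = 261.1×12850 = 3.355×10^6 N·mm = 3355 N·m.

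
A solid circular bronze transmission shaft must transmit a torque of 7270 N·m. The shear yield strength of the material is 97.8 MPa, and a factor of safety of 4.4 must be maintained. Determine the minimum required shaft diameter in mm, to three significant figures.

d = 119 mm

Allowable shear stress τ_allow = 97.8/4.4 = 22.23 MPa.
For a solid shaft τ = 16T/(πd³), so d³ = 16T/(π τ_allow) = 16×7270000/(π×22.23) = 1.666×10^6 mm³.
d = (1.666×10^6)^(1/3) = 118.5 mm.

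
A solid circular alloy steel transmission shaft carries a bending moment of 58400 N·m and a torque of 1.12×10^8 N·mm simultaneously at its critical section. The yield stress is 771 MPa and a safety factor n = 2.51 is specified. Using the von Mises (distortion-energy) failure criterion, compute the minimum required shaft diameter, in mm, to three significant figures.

σ_allow = σ_y/n = 771/2.51 = 307.2 MPa.
For a solid shaft σ_b = 32M/(πd³) and τ = 16T/(πd³), so the von Mises stress is σ' = (16/πd³)·√(4M²+3T²).
√(4M²+3T²) = √(4×(5.840×10^7)² + 3×(1.120×10^8)²) = 2.264×10^8 N·mm.
d³ = 16×2.264×10^8/(π×307.2) = 3.754×10^6 mm³.
d = 155.4 mm.

d = 155 mm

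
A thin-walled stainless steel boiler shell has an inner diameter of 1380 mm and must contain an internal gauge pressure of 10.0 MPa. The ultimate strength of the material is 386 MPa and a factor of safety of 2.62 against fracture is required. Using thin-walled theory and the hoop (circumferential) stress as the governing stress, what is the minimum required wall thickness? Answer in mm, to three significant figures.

σ_allow = 386/2.62 = 147.3 MPa.
Hoop stress σ_h = pD/(2t), so t = pD/(2σ_allow) = 10.0×1380/(2×147.3) = 46.83 mm.

t = 46.8 mm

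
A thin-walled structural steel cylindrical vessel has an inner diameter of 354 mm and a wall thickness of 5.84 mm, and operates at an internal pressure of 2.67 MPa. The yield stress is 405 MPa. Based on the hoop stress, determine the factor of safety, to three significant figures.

σ_h = pD/(2t) = 2.67×354/(2×5.84) = 80.92 MPa.
n = 405/80.92 = 5.005.

n = 5.00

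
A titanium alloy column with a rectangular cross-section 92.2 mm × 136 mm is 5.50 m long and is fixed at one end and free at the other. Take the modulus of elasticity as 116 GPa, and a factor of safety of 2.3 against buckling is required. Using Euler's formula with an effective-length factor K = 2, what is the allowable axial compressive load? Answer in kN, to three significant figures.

Buckling occurs about the weak axis: I_min = h·b³/12 = 136×92.2³/12 = 8.883×10^6 mm⁴ (b = 92.2 mm is the smaller dimension).
Effective length L_e = KL = 2×5.50 m = 11000 mm.
Euler critical load P_cr = π²EI/L_e² = π²×116000×8.883×10^6/11000² = 84050 N.
P_allow = P_cr/n = 84050/2.3 = 36540 N.

P_allow = 36.5 kN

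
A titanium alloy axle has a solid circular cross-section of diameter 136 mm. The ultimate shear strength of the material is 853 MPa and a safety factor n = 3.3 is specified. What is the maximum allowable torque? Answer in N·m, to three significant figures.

τ_allow = 853/3.3 = 258.5 MPa.
For a solid shaft T_allow = τ_allow·πd³/16; πd³/16 = π×136³/16 = 493900 mm³.
T_allow = 258.5×493900 = 1.277×10^8 N·mm = 127700 N·m.

T_allow = 1.28×10^5 N·m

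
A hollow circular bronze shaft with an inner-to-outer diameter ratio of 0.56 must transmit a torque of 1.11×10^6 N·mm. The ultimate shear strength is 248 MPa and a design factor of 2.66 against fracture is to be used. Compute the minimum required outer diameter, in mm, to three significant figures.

d_o = 40.7 mm

τ_allow = 248/2.66 = 93.23 MPa.
For a hollow shaft τ = 16T/[πd_o³(1−k⁴)] with k = 0.56, so 1−k⁴ = 0.9017.
d_o³ = 16T/[π τ_allow (1−k⁴)] = 16×1110000/(π×93.23×0.9017) = 67250 mm³.
d_o = 40.67 mm.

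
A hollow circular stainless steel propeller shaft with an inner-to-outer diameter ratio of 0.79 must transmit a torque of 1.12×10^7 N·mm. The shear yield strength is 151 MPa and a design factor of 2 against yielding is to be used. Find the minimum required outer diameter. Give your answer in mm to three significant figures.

τ_allow = 151/2 = 75.50 MPa.
For a hollow shaft τ = 16T/[πd_o³(1−k⁴)] with k = 0.79, so 1−k⁴ = 0.6105.
d_o³ = 16T/[π τ_allow (1−k⁴)] = 16×1.1200×10^7/(π×75.50×0.6105) = 1.238×10^6 mm³.
d_o = 107.4 mm.

d_o = 107 mm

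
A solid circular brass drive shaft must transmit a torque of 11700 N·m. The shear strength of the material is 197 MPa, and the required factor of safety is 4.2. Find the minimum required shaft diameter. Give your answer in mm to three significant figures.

d = 108 mm

Allowable shear stress τ_allow = 197/4.2 = 46.90 MPa.
For a solid shaft τ = 16T/(πd³), so d³ = 16T/(π τ_allow) = 16×1.1700×10^7/(π×46.90) = 1.270×10^6 mm³.
d = (1.270×10^6)^(1/3) = 108.3 mm.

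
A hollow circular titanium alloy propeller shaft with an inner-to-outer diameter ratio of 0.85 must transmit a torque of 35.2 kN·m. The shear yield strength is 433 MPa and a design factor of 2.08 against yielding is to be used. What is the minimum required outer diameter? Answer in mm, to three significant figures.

τ_allow = 433/2.08 = 208.2 MPa.
For a hollow shaft τ = 16T/[πd_o³(1−k⁴)] with k = 0.85, so 1−k⁴ = 0.4780.
d_o³ = 16T/[π τ_allow (1−k⁴)] = 16×3.5200×10^7/(π×208.2×0.4780) = 1.802×10^6 mm³.
d_o = 121.7 mm.

d_o = 122 mm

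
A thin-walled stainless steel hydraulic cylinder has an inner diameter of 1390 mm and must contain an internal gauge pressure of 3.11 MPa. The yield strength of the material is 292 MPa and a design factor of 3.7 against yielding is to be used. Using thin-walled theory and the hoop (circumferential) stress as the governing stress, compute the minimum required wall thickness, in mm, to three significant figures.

σ_allow = 292/3.7 = 78.92 MPa.
Hoop stress σ_h = pD/(2t), so t = pD/(2σ_allow) = 3.11×1390/(2×78.92) = 27.39 mm.

t = 27.4 mm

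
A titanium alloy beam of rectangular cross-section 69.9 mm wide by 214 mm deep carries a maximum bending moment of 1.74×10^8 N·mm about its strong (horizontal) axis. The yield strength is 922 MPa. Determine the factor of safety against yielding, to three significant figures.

Section modulus S = bh²/6 = 69.9×214²/6 = 533500 mm³.
σ = M/S = 1.7400×10^8/533500 = 326.1 MPa.
n = 922/326.1 = 2.827.

n = 2.83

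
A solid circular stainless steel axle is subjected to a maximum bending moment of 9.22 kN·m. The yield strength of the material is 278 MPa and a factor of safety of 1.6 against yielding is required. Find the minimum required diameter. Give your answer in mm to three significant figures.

d = 81.5 mm

σ_allow = 278/1.6 = 173.8 MPa.
For a solid circular section σ = 32M/(πd³), so d³ = 32M/(π σ_allow) = 32×9220000/(π×173.8) = 540500 mm³.
d = 81.46 mm.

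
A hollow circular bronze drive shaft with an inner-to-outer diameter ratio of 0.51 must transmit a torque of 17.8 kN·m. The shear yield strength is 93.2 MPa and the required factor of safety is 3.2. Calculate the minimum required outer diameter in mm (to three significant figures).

τ_allow = 93.2/3.2 = 29.12 MPa.
For a hollow shaft τ = 16T/[πd_o³(1−k⁴)] with k = 0.51, so 1−k⁴ = 0.9323.
d_o³ = 16T/[π τ_allow (1−k⁴)] = 16×1.7800×10^7/(π×29.12×0.9323) = 3.338×10^6 mm³.
d_o = 149.5 mm.

d_o = 149 mm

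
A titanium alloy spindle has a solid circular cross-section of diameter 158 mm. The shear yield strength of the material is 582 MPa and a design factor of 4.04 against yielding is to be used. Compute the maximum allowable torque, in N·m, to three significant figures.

τ_allow = 582/4.04 = 144.1 MPa.
For a solid shaft T_allow = τ_allow·πd³/16; πd³/16 = π×158³/16 = 774500 mm³.
T_allow = 144.1×774500 = 1.116×10^8 N·mm = 111600 N·m.

T_allow = 1.12×10^5 N·m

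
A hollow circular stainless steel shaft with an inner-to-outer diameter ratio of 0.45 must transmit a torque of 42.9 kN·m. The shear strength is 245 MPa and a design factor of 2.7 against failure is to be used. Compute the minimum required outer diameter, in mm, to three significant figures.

d_o = 136 mm

τ_allow = 245/2.7 = 90.74 MPa.
For a hollow shaft τ = 16T/[πd_o³(1−k⁴)] with k = 0.45, so 1−k⁴ = 0.9590.
d_o³ = 16T/[π τ_allow (1−k⁴)] = 16×4.2900×10^7/(π×90.74×0.9590) = 2.511×10^6 mm³.
d_o = 135.9 mm.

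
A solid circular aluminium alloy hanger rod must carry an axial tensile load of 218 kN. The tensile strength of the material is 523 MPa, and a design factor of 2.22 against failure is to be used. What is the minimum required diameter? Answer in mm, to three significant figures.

d = 34.3 mm

Allowable stress σ_allow = 523/2.22 = 235.6 MPa.
Required area A = F/σ_allow = 218000/235.6 = 925.4 mm².
A = πd²/4 → d = √(4A/π) = 34.32 mm.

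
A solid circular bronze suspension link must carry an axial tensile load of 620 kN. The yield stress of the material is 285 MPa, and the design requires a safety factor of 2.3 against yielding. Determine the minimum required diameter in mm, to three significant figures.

Allowable stress σ_allow = 285/2.3 = 123.9 MPa.
Required area A = F/σ_allow = 620000/123.9 = 5004 mm².
A = πd²/4 → d = √(4A/π) = 79.82 mm.

d = 79.8 mm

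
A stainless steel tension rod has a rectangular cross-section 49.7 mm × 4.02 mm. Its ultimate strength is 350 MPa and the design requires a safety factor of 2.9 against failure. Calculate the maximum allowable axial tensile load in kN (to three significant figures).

F_allow = 24.1 kN

σ_allow = 350/2.9 = 120.7 MPa.
A = 49.7×4.02 = 199.8 mm².
F_allow = σ_allow × A = 120.7×199.8 = 24110 N.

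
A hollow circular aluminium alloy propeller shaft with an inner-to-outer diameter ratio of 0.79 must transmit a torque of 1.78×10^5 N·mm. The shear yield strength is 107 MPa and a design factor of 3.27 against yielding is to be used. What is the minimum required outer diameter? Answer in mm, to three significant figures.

τ_allow = 107/3.27 = 32.72 MPa.
For a hollow shaft τ = 16T/[πd_o³(1−k⁴)] with k = 0.79, so 1−k⁴ = 0.6105.
d_o³ = 16T/[π τ_allow (1−k⁴)] = 16×178000/(π×32.72×0.6105) = 45380 mm³.
d_o = 35.67 mm.

d_o = 35.7 mm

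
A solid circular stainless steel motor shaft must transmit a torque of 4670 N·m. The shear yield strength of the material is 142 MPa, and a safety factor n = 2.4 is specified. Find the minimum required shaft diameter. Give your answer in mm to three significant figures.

Allowable shear stress τ_allow = 142/2.4 = 59.17 MPa.
For a solid shaft τ = 16T/(πd³), so d³ = 16T/(π τ_allow) = 16×4670000/(π×59.17) = 402000 mm³.
d = (402000)^(1/3) = 73.80 mm.

d = 73.8 mm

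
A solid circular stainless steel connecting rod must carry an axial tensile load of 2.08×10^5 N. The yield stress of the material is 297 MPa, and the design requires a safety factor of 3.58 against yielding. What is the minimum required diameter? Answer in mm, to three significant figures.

d = 56.5 mm

Allowable stress σ_allow = 297/3.58 = 82.96 MPa.
Required area A = F/σ_allow = 208000/82.96 = 2507 mm².
A = πd²/4 → d = √(4A/π) = 56.50 mm.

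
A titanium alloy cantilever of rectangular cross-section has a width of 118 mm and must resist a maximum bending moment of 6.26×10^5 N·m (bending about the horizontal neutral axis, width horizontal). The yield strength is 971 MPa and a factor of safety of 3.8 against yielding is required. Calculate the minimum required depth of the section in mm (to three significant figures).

h = 353 mm

σ_allow = 971/3.8 = 255.5 MPa.
For a rectangular section σ = 6M/(bh²), so h² = 6M/(b σ_allow) = 6×6.2600×10^8/(118×255.5) = 124600 mm².
h = 352.9 mm.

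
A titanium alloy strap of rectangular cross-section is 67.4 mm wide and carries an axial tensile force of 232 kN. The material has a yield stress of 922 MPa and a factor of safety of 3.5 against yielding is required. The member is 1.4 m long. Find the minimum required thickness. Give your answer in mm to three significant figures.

σ_allow = 922/3.5 = 263.4 MPa.
Required area A = F/σ_allow = 232000/263.4 = 880.7 mm².
t = A/w = 880.7/67.4 = 13.07 mm.

t = 13.1 mm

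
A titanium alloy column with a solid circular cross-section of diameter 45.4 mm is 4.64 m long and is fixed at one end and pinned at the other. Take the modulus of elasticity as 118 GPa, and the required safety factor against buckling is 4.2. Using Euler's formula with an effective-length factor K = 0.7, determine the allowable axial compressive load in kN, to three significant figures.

I = πd⁴/64 = π×45.4⁴/64 = 208500 mm⁴.
Effective length L_e = KL = 0.7×4.64 m = 3248 mm.
Euler critical load P_cr = π²EI/L_e² = π²×118000×208500/3248² = 23020 N.
P_allow = P_cr/n = 23020/4.2 = 5481 N.

P_allow = 5.48 kN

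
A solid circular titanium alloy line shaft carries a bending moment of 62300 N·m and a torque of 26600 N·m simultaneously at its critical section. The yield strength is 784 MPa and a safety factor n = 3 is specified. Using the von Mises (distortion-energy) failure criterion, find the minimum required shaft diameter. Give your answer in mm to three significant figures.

σ_allow = σ_y/n = 784/3 = 261.3 MPa.
For a solid shaft σ_b = 32M/(πd³) and τ = 16T/(πd³), so the von Mises stress is σ' = (16/πd³)·√(4M²+3T²).
√(4M²+3T²) = √(4×(6.230×10^7)² + 3×(2.660×10^7)²) = 1.328×10^8 N·mm.
d³ = 16×1.328×10^8/(π×261.3) = 2.589×10^6 mm³.
d = 137.3 mm.

d = 137 mm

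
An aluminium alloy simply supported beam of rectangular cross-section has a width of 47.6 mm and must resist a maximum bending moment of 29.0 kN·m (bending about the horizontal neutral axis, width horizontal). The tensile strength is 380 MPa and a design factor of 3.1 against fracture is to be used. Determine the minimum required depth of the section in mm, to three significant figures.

h = 173 mm

σ_allow = 380/3.1 = 122.6 MPa.
For a rectangular section σ = 6M/(bh²), so h² = 6M/(b σ_allow) = 6×2.9000×10^7/(47.6×122.6) = 29820 mm².
h = 172.7 mm.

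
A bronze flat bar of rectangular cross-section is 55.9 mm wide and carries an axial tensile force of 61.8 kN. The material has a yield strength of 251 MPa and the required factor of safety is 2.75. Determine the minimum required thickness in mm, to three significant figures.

t = 12.1 mm

σ_allow = 251/2.75 = 91.27 MPa.
Required area A = F/σ_allow = 61800/91.27 = 677.1 mm².
t = A/w = 677.1/55.9 = 12.11 mm.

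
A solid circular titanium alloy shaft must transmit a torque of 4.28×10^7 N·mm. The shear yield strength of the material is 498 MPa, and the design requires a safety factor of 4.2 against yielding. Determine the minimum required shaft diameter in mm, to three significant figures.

Allowable shear stress τ_allow = 498/4.2 = 118.6 MPa.
For a solid shaft τ = 16T/(πd³), so d³ = 16T/(π τ_allow) = 16×4.2800×10^7/(π×118.6) = 1.838×10^6 mm³.
d = (1.838×10^6)^(1/3) = 122.5 mm.

d = 123 mm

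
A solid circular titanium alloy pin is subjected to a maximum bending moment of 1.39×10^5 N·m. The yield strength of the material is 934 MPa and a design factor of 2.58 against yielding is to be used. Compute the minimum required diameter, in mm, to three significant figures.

d = 158 mm

σ_allow = 934/2.58 = 362.0 MPa.
For a solid circular section σ = 32M/(πd³), so d³ = 32M/(π σ_allow) = 32×1.3900×10^8/(π×362.0) = 3.911×10^6 mm³.
d = 157.6 mm.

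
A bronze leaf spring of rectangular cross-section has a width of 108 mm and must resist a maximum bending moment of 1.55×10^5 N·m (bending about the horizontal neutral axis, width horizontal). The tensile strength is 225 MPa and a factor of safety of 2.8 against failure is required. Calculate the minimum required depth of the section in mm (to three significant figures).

σ_allow = 225/2.8 = 80.36 MPa.
For a rectangular section σ = 6M/(bh²), so h² = 6M/(b σ_allow) = 6×1.5500×10^8/(108×80.36) = 107200 mm².
h = 327.4 mm.

h = 327 mm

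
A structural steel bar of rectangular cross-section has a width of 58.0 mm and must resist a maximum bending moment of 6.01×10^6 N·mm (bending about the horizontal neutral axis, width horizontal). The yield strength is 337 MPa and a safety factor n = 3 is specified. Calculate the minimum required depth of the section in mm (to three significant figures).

σ_allow = 337/3 = 112.3 MPa.
For a rectangular section σ = 6M/(bh²), so h² = 6M/(b σ_allow) = 6×6010000/(58.0×112.3) = 5535 mm².
h = 74.40 mm.

h = 74.4 mm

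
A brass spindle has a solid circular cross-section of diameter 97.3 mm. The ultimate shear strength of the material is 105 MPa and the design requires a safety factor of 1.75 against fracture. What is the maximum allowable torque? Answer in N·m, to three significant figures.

T_allow = 10900 N·m

τ_allow = 105/1.75 = 60.00 MPa.
For a solid shaft T_allow = τ_allow·πd³/16; πd³/16 = π×97.3³/16 = 180900 mm³.
T_allow = 60.00×180900 = 1.085×10^7 N·mm = 10850 N·m.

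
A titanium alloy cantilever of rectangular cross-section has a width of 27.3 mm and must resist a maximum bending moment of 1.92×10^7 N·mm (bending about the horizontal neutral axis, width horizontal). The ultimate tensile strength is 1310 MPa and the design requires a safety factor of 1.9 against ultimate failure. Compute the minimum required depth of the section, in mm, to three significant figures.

σ_allow = 1310/1.9 = 689.5 MPa.
For a rectangular section σ = 6M/(bh²), so h² = 6M/(b σ_allow) = 6×1.9200×10^7/(27.3×689.5) = 6120 mm².
h = 78.23 mm.

h = 78.2 mm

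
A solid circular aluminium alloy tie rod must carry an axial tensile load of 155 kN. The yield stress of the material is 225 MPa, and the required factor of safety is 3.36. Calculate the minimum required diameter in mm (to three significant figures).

Allowable stress σ_allow = 225/3.36 = 66.96 MPa.
Required area A = F/σ_allow = 155000/66.96 = 2315 mm².
A = πd²/4 → d = √(4A/π) = 54.29 mm.

d = 54.3 mm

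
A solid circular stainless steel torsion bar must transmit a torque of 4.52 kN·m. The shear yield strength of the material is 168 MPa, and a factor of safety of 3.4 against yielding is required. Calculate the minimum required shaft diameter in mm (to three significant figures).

Allowable shear stress τ_allow = 168/3.4 = 49.41 MPa.
For a solid shaft τ = 16T/(πd³), so d³ = 16T/(π τ_allow) = 16×4520000/(π×49.41) = 465900 mm³.
d = (465900)^(1/3) = 77.52 mm.

d = 77.5 mm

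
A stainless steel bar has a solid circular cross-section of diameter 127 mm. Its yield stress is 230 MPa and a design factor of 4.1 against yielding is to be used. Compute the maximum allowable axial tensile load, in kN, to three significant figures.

F_allow = 711 kN

σ_allow = 230/4.1 = 56.10 MPa.
A = πd²/4 = π×127²/4 = 12670 mm².
F_allow = σ_allow × A = 56.10×12670 = 710600 N.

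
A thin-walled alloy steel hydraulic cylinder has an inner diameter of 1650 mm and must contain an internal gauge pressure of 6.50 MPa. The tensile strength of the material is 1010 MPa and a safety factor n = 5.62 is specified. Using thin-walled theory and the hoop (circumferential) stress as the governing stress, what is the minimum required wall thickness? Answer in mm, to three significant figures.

σ_allow = 1010/5.62 = 179.7 MPa.
Hoop stress σ_h = pD/(2t), so t = pD/(2σ_allow) = 6.50×1650/(2×179.7) = 29.84 mm.

t = 29.8 mm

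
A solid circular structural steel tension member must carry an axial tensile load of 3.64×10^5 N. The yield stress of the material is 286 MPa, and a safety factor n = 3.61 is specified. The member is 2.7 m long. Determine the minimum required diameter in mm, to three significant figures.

d = 76.5 mm

Allowable stress σ_allow = 286/3.61 = 79.22 MPa.
Required area A = F/σ_allow = 364000/79.22 = 4595 mm².
A = πd²/4 → d = √(4A/π) = 76.49 mm.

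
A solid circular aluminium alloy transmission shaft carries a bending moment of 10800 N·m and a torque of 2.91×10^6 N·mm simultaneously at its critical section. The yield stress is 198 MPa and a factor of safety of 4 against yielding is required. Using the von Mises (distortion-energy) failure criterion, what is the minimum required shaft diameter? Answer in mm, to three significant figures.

d = 132 mm

σ_allow = σ_y/n = 198/4 = 49.50 MPa.
For a solid shaft σ_b = 32M/(πd³) and τ = 16T/(πd³), so the von Mises stress is σ' = (16/πd³)·√(4M²+3T²).
√(4M²+3T²) = √(4×(1.080×10^7)² + 3×(2.910×10^6)²) = 2.218×10^7 N·mm.
d³ = 16×2.218×10^7/(π×49.50) = 2.282×10^6 mm³.
d = 131.7 mm.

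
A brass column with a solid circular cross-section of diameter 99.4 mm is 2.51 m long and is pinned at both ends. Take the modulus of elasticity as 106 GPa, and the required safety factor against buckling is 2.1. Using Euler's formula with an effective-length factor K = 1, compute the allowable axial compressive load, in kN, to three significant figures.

P_allow = 379 kN

I = πd⁴/64 = π×99.4⁴/64 = 4.792×10^6 mm⁴.
Effective length L_e = KL = 1×2.51 m = 2510 mm.
Euler critical load P_cr = π²EI/L_e² = π²×106000×4.792×10^6/2510² = 795700 N.
P_allow = P_cr/n = 795700/2.1 = 378900 N.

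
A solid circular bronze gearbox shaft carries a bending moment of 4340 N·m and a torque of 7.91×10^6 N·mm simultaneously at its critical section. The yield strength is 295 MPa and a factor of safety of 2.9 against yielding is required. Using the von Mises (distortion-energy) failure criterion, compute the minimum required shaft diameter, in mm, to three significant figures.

d = 93.3 mm

σ_allow = σ_y/n = 295/2.9 = 101.7 MPa.
For a solid shaft σ_b = 32M/(πd³) and τ = 16T/(πd³), so the von Mises stress is σ' = (16/πd³)·√(4M²+3T²).
√(4M²+3T²) = √(4×(4.340×10^6)² + 3×(7.910×10^6)²) = 1.622×10^7 N·mm.
d³ = 16×1.622×10^7/(π×101.7) = 812000 mm³.
d = 93.29 mm.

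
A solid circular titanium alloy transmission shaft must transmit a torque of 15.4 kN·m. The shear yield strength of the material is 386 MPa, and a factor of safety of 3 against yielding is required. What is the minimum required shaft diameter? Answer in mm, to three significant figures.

d = 84.8 mm

Allowable shear stress τ_allow = 386/3 = 128.7 MPa.
For a solid shaft τ = 16T/(πd³), so d³ = 16T/(π τ_allow) = 16×1.5400×10^7/(π×128.7) = 609600 mm³.
d = (609600)^(1/3) = 84.79 mm.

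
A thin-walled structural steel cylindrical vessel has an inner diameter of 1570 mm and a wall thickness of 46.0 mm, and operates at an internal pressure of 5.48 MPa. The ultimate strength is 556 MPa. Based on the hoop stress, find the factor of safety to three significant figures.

σ_h = pD/(2t) = 5.48×1570/(2×46.0) = 93.52 MPa.
n = 556/93.52 = 5.945.

n = 5.95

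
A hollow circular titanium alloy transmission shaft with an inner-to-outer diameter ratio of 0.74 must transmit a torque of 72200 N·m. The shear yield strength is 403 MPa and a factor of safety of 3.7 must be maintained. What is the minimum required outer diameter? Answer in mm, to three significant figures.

d_o = 169 mm

τ_allow = 403/3.7 = 108.9 MPa.
For a hollow shaft τ = 16T/[πd_o³(1−k⁴)] with k = 0.74, so 1−k⁴ = 0.7001.
d_o³ = 16T/[π τ_allow (1−k⁴)] = 16×7.2200×10^7/(π×108.9×0.7001) = 4.822×10^6 mm³.
d_o = 168.9 mm.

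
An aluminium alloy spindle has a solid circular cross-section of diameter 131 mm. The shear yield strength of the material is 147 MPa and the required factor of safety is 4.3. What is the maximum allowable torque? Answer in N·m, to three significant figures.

T_allow = 15100 N·m

τ_allow = 147/4.3 = 34.19 MPa.
For a solid shaft T_allow = τ_allow·πd³/16; πd³/16 = π×131³/16 = 441400 mm³.
T_allow = 34.19×441400 = 1.509×10^7 N·mm = 15090 N·m.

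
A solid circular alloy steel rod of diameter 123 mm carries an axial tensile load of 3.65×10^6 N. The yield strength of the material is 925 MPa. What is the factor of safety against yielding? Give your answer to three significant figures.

A = πd²/4 = 11880 mm².
σ = F/A = 3650000/11880 = 307.2 MPa.
n = 925/307.2 = 3.011.

n = 3.01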